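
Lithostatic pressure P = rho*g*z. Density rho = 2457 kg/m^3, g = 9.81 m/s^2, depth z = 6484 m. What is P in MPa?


P = rho * g * z / 1e6
= 2457 * 9.81 * 6484 / 1e6
= 156284954.28 / 1e6
= 156.285 MPa

156.285


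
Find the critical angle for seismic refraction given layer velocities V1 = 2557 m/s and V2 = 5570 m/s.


V1/V2 = 2557/5570 = 0.459066
theta_c = arcsin(0.459066) = 27.3269 degrees

27.3269


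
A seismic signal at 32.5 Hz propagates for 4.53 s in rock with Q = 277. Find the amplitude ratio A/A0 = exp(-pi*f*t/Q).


pi*f*t/Q = pi*32.5*4.53/277 = 1.669751
A/A0 = exp(-1.669751) = 0.188294

0.188294


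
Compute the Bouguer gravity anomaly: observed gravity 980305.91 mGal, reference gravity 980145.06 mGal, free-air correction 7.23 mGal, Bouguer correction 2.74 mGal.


BA = g_obs - g_ref + FAC - BC
= 980305.91 - 980145.06 + 7.23 - 2.74
= 165.34 mGal

165.34


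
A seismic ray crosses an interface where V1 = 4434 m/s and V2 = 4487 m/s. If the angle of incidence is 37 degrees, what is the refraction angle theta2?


sin(theta1) = sin(37 deg) = 0.601815
sin(theta2) = V2/V1 * sin(theta1) = 4487/4434 * 0.601815 = 0.609009
theta2 = arcsin(0.609009) = 37.5179 degrees

37.5179


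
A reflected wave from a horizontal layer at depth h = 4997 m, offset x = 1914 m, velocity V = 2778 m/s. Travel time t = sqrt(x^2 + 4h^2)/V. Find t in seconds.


x^2 + 4h^2 = 1914^2 + 4*4997^2 = 3663396 + 99880036 = 103543432
sqrt(103543432) = 10175.6293
t = 10175.6293 / 2778 = 3.6629 s

3.6629


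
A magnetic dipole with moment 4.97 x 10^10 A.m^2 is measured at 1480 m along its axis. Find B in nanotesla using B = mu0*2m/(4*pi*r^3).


m = 4.97 x 10^10 = 49700000000 A.m^2
2m = 99400000000 A.m^2
r^3 = 1480^3 = 3241792000
B = (4pi*10^-7) * 99400000000 / (4*pi * 3241792000) * 1e9
= 124909.723907 / 40737559726.66 * 1e9
= 3066.2054 nT

3066.2054


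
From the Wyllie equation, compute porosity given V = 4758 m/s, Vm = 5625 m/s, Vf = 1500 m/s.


1/V - 1/Vm = 1/4758 - 1/5625 = 3.239e-05
1/Vf - 1/Vm = 1/1500 - 1/5625 = 0.00048889
phi = 3.239e-05 / 0.00048889 = 0.0663

0.0663


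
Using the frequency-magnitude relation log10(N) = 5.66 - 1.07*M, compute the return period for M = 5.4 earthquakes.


log10(N) = 5.66 - 1.07*5.4 = -0.118
N = 10^-0.118 = 0.762079
T = 1/N = 1/0.762079 = 1.3122 years

1.3122


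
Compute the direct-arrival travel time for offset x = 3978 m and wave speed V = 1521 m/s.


t = x / V
= 3978 / 1521
= 2.6154 s

2.6154


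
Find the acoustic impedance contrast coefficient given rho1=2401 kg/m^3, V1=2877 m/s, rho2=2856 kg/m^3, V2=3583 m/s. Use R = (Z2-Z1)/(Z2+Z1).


Z1 = 2401 * 2877 = 6907677
Z2 = 2856 * 3583 = 10233048
R = (10233048 - 6907677) / (10233048 + 6907677) = 3325371 / 17140725 = 0.194

0.194


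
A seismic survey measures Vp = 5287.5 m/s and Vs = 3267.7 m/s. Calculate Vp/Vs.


Vp/Vs = 5287.5 / 3267.7
= 1.6181

1.6181


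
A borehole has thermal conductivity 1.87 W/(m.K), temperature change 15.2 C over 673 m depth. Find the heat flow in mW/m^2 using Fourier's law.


q = k * dT / dz * 1000
= 1.87 * 15.2 / 673 * 1000
= 0.042235 * 1000
= 42.2348 mW/m^2

42.2348


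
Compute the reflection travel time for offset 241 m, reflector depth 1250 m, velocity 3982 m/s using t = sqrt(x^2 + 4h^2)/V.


x^2 + 4h^2 = 241^2 + 4*1250^2 = 58081 + 6250000 = 6308081
sqrt(6308081) = 2511.5893
t = 2511.5893 / 3982 = 0.6307 s

0.6307


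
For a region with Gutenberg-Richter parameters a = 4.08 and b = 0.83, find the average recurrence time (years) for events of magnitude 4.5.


log10(N) = 4.08 - 0.83*4.5 = 0.345
N = 10^0.345 = 2.213095
T = 1/N = 1/2.213095 = 0.4519 years

0.4519


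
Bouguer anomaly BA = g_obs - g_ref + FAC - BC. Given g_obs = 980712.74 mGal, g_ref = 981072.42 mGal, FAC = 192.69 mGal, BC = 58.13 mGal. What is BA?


BA = g_obs - g_ref + FAC - BC
= 980712.74 - 981072.42 + 192.69 - 58.13
= -225.12 mGal

-225.12


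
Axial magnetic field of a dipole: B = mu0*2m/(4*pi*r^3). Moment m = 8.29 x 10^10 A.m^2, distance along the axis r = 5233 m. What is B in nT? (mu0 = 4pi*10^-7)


m = 8.29 x 10^10 = 82900000000 A.m^2
2m = 165800000000 A.m^2
r^3 = 5233^3 = 143301984337
B = (4pi*10^-7) * 165800000000 / (4*pi * 143301984337) * 1e9
= 208350.424786 / 1800785844951.84 * 1e9
= 115.6997 nT

115.6997


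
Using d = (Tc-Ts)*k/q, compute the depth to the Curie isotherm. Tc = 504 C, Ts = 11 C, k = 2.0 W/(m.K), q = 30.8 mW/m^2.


T_Curie - T_surf = 504 - 11 = 493 C
Convert q to W/m^2: 30.8 mW/m^2 = 0.0308 W/m^2
d = 493 * 2.0 / 0.0308 = 32012.99 m

32012.99


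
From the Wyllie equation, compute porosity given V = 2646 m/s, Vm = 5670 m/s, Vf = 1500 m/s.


1/V - 1/Vm = 1/2646 - 1/5670 = 0.00020156
1/Vf - 1/Vm = 1/1500 - 1/5670 = 0.0004903
phi = 0.00020156 / 0.0004903 = 0.4111

0.4111


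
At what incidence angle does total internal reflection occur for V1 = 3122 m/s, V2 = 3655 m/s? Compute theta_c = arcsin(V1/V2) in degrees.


V1/V2 = 3122/3655 = 0.854172
theta_c = arcsin(0.854172) = 58.6684 degrees

58.6684


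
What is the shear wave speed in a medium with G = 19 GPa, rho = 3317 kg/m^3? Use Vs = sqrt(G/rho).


Convert G to Pa: G = 19e9 Pa
Compute G/rho = 19e9 / 3317 = 5728067.5309
Vs = sqrt(5728067.5309) = 2393.34 m/s

2393.34


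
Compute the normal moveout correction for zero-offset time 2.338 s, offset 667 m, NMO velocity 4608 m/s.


x/Vnmo = 667/4608 = 0.144748
(x/Vnmo)^2 = 0.020952
t0^2 = 5.466244
sqrt(5.466244 + 0.020952) = 2.342476
dt = 2.342476 - 2.338 = 0.004476

0.004476


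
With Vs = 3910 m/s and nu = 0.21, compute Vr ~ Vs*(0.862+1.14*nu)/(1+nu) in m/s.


Numerator factor = 0.862 + 1.14*0.21 = 1.1014
Denominator = 1 + 0.21 = 1.21
Vr = 3910 * 1.1014 / 1.21 = 3559.07 m/s

3559.07


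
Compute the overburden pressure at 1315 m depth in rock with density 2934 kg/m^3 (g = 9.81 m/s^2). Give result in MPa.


P = rho * g * z / 1e6
= 2934 * 9.81 * 1315 / 1e6
= 37849040.1 / 1e6
= 37.849 MPa

37.849


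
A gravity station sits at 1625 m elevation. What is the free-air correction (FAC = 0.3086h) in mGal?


FAC = 0.3086 * h
= 0.3086 * 1625
= 501.475 mGal

501.475


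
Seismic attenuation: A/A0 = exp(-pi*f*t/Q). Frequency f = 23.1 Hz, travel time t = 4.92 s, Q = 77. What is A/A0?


pi*f*t/Q = pi*23.1*4.92/77 = 4.636991
A/A0 = exp(-4.636991) = 0.009687

0.009687


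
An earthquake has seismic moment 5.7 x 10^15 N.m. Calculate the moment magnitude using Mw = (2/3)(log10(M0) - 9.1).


log10(M0) = log10(5.7 x 10^15) = 15.7559
Mw = 2/3 * (15.7559 - 9.1)
= 2/3 * 6.6559
= 4.44

4.44


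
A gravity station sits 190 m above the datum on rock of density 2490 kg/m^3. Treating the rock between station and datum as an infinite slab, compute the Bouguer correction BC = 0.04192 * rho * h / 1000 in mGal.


BC = 0.04192 * rho * h / 1000
= 0.04192 * 2490 * 190 / 1000
= 19.8324 mGal

19.8324


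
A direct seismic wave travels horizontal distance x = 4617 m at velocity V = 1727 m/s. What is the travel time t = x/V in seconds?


t = x / V
= 4617 / 1727
= 2.6734 s

2.6734


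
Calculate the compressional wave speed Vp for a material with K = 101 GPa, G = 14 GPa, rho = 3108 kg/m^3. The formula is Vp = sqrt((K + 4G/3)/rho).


First compute the effective modulus:
K + 4G/3 = 101e9 + 4*14e9/3 = 119666666666.67 Pa
Then divide by density:
119666666666.67 / 3108 = 38502788.5028 Pa/(kg/m^3)
Take the square root:
Vp = sqrt(38502788.5028) = 6205.06 m/s

6205.06


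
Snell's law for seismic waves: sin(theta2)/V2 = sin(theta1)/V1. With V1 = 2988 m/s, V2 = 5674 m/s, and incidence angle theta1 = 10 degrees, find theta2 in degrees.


sin(theta1) = sin(10 deg) = 0.173648
sin(theta2) = V2/V1 * sin(theta1) = 5674/2988 * 0.173648 = 0.329746
theta2 = arcsin(0.329746) = 19.2533 degrees

19.2533


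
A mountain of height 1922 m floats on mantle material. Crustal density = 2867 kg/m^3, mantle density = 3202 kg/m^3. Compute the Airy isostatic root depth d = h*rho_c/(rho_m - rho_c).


rho_m - rho_c = 3202 - 2867 = 335
d = 1922 * 2867 / 335
= 5510374 / 335
= 16448.88 m

16448.88


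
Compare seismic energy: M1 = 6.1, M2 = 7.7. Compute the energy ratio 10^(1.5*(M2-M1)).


M2 - M1 = 7.7 - 6.1 = 1.6
1.5 * 1.6 = 2.4
ratio = 10^2.4 = 251.19

251.19


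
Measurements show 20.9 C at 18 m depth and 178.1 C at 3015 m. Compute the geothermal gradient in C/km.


dT = 178.1 - 20.9 = 157.2 C
dz = 3015 - 18 = 2997 m
gradient = dT/dz * 1000 = 157.2/2997 * 1000 = 52.4525 C/km

52.4525


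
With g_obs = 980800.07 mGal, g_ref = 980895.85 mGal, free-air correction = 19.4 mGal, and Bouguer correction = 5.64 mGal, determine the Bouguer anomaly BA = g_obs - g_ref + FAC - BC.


BA = g_obs - g_ref + FAC - BC
= 980800.07 - 980895.85 + 19.4 - 5.64
= -82.02 mGal

-82.02


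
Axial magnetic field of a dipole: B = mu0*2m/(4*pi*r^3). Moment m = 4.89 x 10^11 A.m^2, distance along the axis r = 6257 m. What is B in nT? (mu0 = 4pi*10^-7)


m = 4.89 x 10^11 = 489000000000 A.m^2
2m = 978000000000 A.m^2
r^3 = 6257^3 = 244961856593
B = (4pi*10^-7) * 978000000000 / (4*pi * 244961856593) * 1e9
= 1228991.046084 / 3078281476329.14 * 1e9
= 399.2458 nT

399.2458


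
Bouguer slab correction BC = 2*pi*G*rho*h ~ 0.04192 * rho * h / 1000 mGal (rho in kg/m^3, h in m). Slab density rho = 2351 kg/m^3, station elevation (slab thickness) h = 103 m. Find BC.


BC = 0.04192 * rho * h / 1000
= 0.04192 * 2351 * 103 / 1000
= 10.1511 mGal

10.1511


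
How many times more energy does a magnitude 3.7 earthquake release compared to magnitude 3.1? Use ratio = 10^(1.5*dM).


M2 - M1 = 3.7 - 3.1 = 0.6
1.5 * 0.6 = 0.9
ratio = 10^0.9 = 7.94

7.94


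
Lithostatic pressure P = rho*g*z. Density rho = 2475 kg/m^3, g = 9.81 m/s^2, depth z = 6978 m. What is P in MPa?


P = rho * g * z / 1e6
= 2475 * 9.81 * 6978 / 1e6
= 169424095.5 / 1e6
= 169.4241 MPa

169.4241


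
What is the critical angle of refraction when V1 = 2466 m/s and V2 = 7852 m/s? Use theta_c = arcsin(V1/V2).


V1/V2 = 2466/7852 = 0.31406
theta_c = arcsin(0.31406) = 18.3041 degrees

18.3041


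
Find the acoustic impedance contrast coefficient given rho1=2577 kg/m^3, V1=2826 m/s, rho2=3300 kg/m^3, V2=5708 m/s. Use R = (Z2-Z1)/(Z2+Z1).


Z1 = 2577 * 2826 = 7282602
Z2 = 3300 * 5708 = 18836400
R = (18836400 - 7282602) / (18836400 + 7282602) = 11553798 / 26119002 = 0.4424

0.4424


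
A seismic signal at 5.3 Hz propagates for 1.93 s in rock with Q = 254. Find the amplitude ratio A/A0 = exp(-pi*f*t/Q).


pi*f*t/Q = pi*5.3*1.93/254 = 0.126517
A/A0 = exp(-0.126517) = 0.881159

0.881159


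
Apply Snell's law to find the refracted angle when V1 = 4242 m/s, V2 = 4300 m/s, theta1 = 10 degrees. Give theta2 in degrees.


sin(theta1) = sin(10 deg) = 0.173648
sin(theta2) = V2/V1 * sin(theta1) = 4300/4242 * 0.173648 = 0.176022
theta2 = arcsin(0.176022) = 10.1382 degrees

10.1382


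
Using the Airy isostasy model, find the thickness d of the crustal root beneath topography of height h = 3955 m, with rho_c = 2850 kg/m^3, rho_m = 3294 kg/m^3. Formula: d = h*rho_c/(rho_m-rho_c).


rho_m - rho_c = 3294 - 2850 = 444
d = 3955 * 2850 / 444
= 11271750 / 444
= 25386.82 m

25386.82


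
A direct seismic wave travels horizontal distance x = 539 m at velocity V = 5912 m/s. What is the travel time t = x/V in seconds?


t = x / V
= 539 / 5912
= 0.0912 s

0.0912


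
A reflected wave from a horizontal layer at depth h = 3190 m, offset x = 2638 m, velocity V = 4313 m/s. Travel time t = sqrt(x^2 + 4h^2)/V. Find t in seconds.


x^2 + 4h^2 = 2638^2 + 4*3190^2 = 6959044 + 40704400 = 47663444
sqrt(47663444) = 6903.8717
t = 6903.8717 / 4313 = 1.6007 s

1.6007


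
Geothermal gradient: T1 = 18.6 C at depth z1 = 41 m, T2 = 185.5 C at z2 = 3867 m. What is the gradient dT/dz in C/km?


dT = 185.5 - 18.6 = 166.9 C
dz = 3867 - 41 = 3826 m
gradient = dT/dz * 1000 = 166.9/3826 * 1000 = 43.6226 C/km

43.6226


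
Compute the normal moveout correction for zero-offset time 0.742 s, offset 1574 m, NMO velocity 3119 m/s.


x/Vnmo = 1574/3119 = 0.504649
(x/Vnmo)^2 = 0.254671
t0^2 = 0.550564
sqrt(0.550564 + 0.254671) = 0.897349
dt = 0.897349 - 0.742 = 0.155349

0.155349


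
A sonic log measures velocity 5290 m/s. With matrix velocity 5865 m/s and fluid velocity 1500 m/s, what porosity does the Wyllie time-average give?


1/V - 1/Vm = 1/5290 - 1/5865 = 1.853e-05
1/Vf - 1/Vm = 1/1500 - 1/5865 = 0.00049616
phi = 1.853e-05 / 0.00049616 = 0.0374

0.0374


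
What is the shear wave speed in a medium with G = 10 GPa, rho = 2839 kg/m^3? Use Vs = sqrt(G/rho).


Convert G to Pa: G = 10e9 Pa
Compute G/rho = 10e9 / 2839 = 3522367.0306
Vs = sqrt(3522367.0306) = 1876.8 m/s

1876.8


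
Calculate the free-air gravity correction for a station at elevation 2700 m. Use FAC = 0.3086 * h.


FAC = 0.3086 * h
= 0.3086 * 2700
= 833.22 mGal

833.22


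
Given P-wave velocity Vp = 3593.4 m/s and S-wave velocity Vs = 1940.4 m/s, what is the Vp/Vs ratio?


Vp/Vs = 3593.4 / 1940.4
= 1.8519

1.8519


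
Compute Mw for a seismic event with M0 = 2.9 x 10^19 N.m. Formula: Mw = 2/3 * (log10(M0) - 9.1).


log10(M0) = log10(2.9 x 10^19) = 19.4624
Mw = 2/3 * (19.4624 - 9.1)
= 2/3 * 10.3624
= 6.91

6.91


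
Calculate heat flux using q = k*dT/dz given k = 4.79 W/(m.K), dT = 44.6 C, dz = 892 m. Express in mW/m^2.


q = k * dT / dz * 1000
= 4.79 * 44.6 / 892 * 1000
= 0.2395 * 1000
= 239.5 mW/m^2

239.5


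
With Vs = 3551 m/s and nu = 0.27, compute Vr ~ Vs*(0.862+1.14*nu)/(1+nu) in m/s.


Numerator factor = 0.862 + 1.14*0.27 = 1.1698
Denominator = 1 + 0.27 = 1.27
Vr = 3551 * 1.1698 / 1.27 = 3270.83 m/s

3270.83


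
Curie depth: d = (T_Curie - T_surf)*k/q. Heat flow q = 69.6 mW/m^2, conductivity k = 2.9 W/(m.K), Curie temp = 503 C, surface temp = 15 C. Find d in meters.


T_Curie - T_surf = 503 - 15 = 488 C
Convert q to W/m^2: 69.6 mW/m^2 = 0.0696 W/m^2
d = 488 * 2.9 / 0.0696 = 20333.33 m

20333.33


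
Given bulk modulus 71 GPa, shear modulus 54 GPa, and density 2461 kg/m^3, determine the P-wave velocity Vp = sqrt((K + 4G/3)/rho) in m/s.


First compute the effective modulus:
K + 4G/3 = 71e9 + 4*54e9/3 = 143000000000.0 Pa
Then divide by density:
143000000000.0 / 2461 = 58106460.7883 Pa/(kg/m^3)
Take the square root:
Vp = sqrt(58106460.7883) = 7622.76 m/s

7622.76


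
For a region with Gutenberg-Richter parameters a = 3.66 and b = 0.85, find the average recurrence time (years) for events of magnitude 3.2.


log10(N) = 3.66 - 0.85*3.2 = 0.94
N = 10^0.94 = 8.709636
T = 1/N = 1/8.709636 = 0.1148 years

0.1148


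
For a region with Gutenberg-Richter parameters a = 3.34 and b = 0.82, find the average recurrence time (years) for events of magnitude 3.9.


log10(N) = 3.34 - 0.82*3.9 = 0.142
N = 10^0.142 = 1.386756
T = 1/N = 1/1.386756 = 0.7211 years

0.7211


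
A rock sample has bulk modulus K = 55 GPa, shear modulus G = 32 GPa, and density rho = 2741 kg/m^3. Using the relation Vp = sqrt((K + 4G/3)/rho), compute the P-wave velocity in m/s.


First compute the effective modulus:
K + 4G/3 = 55e9 + 4*32e9/3 = 97666666666.67 Pa
Then divide by density:
97666666666.67 / 2741 = 35631764.5628 Pa/(kg/m^3)
Take the square root:
Vp = sqrt(35631764.5628) = 5969.23 m/s

5969.23


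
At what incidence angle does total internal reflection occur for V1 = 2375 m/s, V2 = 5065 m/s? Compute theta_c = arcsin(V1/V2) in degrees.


V1/V2 = 2375/5065 = 0.468904
theta_c = arcsin(0.468904) = 27.9632 degrees

27.9632


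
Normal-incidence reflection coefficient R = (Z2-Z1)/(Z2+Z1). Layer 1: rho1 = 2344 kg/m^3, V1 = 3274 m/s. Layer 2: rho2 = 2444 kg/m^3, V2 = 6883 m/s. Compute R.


Z1 = 2344 * 3274 = 7674256
Z2 = 2444 * 6883 = 16822052
R = (16822052 - 7674256) / (16822052 + 7674256) = 9147796 / 24496308 = 0.3734

0.3734


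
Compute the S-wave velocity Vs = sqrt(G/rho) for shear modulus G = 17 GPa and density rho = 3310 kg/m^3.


Convert G to Pa: G = 17e9 Pa
Compute G/rho = 17e9 / 3310 = 5135951.6616
Vs = sqrt(5135951.6616) = 2266.26 m/s

2266.26


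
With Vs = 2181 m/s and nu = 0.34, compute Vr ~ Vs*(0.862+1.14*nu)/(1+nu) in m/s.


Numerator factor = 0.862 + 1.14*0.34 = 1.2496
Denominator = 1 + 0.34 = 1.34
Vr = 2181 * 1.2496 / 1.34 = 2033.86 m/s

2033.86


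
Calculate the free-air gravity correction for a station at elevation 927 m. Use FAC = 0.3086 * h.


FAC = 0.3086 * h
= 0.3086 * 927
= 286.0722 mGal

286.0722


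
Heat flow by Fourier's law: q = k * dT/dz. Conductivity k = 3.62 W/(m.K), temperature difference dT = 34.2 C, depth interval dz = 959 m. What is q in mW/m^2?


q = k * dT / dz * 1000
= 3.62 * 34.2 / 959 * 1000
= 0.129097 * 1000
= 129.097 mW/m^2

129.097


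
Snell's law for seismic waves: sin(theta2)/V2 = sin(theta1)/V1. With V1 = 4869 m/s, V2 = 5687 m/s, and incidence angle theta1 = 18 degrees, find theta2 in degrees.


sin(theta1) = sin(18 deg) = 0.309017
sin(theta2) = V2/V1 * sin(theta1) = 5687/4869 * 0.309017 = 0.360932
theta2 = arcsin(0.360932) = 21.1575 degrees

21.1575


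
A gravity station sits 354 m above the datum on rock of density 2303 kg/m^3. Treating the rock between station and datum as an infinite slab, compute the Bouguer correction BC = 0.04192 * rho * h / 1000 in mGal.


BC = 0.04192 * rho * h / 1000
= 0.04192 * 2303 * 354 / 1000
= 34.1758 mGal

34.1758


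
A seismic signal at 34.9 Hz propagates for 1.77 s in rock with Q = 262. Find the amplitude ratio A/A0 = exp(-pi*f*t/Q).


pi*f*t/Q = pi*34.9*1.77/262 = 0.740708
A/A0 = exp(-0.740708) = 0.476776

0.476776


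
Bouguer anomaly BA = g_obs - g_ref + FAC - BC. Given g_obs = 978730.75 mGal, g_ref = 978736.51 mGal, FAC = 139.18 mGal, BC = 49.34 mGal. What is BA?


BA = g_obs - g_ref + FAC - BC
= 978730.75 - 978736.51 + 139.18 - 49.34
= 84.08 mGal

84.08


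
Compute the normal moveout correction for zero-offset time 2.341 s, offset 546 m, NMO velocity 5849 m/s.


x/Vnmo = 546/5849 = 0.093349
(x/Vnmo)^2 = 0.008714
t0^2 = 5.480281
sqrt(5.480281 + 0.008714) = 2.34286
dt = 2.34286 - 2.341 = 0.00186

0.00186


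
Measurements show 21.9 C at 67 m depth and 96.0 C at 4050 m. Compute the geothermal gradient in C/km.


dT = 96.0 - 21.9 = 74.1 C
dz = 4050 - 67 = 3983 m
gradient = dT/dz * 1000 = 74.1/3983 * 1000 = 18.6041 C/km

18.6041


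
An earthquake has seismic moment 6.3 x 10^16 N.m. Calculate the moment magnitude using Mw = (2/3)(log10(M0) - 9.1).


log10(M0) = log10(6.3 x 10^16) = 16.7993
Mw = 2/3 * (16.7993 - 9.1)
= 2/3 * 7.6993
= 5.13

5.13


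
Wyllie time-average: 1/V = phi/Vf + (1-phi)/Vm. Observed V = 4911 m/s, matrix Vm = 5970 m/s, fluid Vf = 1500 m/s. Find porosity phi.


1/V - 1/Vm = 1/4911 - 1/5970 = 3.612e-05
1/Vf - 1/Vm = 1/1500 - 1/5970 = 0.00049916
phi = 3.612e-05 / 0.00049916 = 0.0724

0.0724


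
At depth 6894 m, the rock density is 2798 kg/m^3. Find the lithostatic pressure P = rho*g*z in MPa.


P = rho * g * z / 1e6
= 2798 * 9.81 * 6894 / 1e6
= 189229131.72 / 1e6
= 189.2291 MPa

189.2291


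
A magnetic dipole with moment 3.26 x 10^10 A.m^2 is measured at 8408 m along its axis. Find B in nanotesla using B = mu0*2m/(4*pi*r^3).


m = 3.26 x 10^10 = 32600000000 A.m^2
2m = 65200000000 A.m^2
r^3 = 8408^3 = 594399053312
B = (4pi*10^-7) * 65200000000 / (4*pi * 594399053312) * 1e9
= 81932.736406 / 7469438796742.83 * 1e9
= 10.9691 nT

10.9691


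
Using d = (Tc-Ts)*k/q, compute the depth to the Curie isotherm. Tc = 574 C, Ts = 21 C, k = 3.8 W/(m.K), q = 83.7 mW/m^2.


T_Curie - T_surf = 574 - 21 = 553 C
Convert q to W/m^2: 83.7 mW/m^2 = 0.0837 W/m^2
d = 553 * 3.8 / 0.0837 = 25106.33 m

25106.33


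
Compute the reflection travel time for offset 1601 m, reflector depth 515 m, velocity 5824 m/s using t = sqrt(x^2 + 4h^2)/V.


x^2 + 4h^2 = 1601^2 + 4*515^2 = 2563201 + 1060900 = 3624101
sqrt(3624101) = 1903.7072
t = 1903.7072 / 5824 = 0.3269 s

0.3269


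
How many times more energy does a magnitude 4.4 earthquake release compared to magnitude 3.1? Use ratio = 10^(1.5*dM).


M2 - M1 = 4.4 - 3.1 = 1.3
1.5 * 1.3 = 1.95
ratio = 10^1.95 = 89.13

89.13


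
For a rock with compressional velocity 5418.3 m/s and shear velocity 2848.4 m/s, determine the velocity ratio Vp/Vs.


Vp/Vs = 5418.3 / 2848.4
= 1.9022

1.9022


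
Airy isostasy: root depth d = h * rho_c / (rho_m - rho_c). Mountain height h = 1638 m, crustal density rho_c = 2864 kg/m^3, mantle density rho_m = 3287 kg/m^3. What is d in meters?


rho_m - rho_c = 3287 - 2864 = 423
d = 1638 * 2864 / 423
= 4691232 / 423
= 11090.38 m

11090.38


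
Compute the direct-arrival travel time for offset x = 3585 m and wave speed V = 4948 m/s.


t = x / V
= 3585 / 4948
= 0.7245 s

0.7245


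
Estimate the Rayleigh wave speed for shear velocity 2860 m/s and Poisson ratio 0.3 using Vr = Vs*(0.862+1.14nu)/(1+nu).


Numerator factor = 0.862 + 1.14*0.3 = 1.204
Denominator = 1 + 0.3 = 1.3
Vr = 2860 * 1.204 / 1.3 = 2648.8 m/s

2648.8


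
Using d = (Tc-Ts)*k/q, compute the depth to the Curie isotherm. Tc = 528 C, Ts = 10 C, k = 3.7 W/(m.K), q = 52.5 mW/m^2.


T_Curie - T_surf = 528 - 10 = 518 C
Convert q to W/m^2: 52.5 mW/m^2 = 0.0525 W/m^2
d = 518 * 3.7 / 0.0525 = 36506.67 m

36506.67


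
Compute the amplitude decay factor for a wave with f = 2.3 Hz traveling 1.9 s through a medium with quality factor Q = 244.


pi*f*t/Q = pi*2.3*1.9/244 = 0.056265
A/A0 = exp(-0.056265) = 0.945288

0.945288


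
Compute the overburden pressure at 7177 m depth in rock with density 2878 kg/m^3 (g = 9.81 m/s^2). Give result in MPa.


P = rho * g * z / 1e6
= 2878 * 9.81 * 7177 / 1e6
= 202629532.86 / 1e6
= 202.6295 MPa

202.6295


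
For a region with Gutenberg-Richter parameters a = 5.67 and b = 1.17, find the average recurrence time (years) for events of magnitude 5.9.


log10(N) = 5.67 - 1.17*5.9 = -1.233
N = 10^-1.233 = 0.058479
T = 1/N = 1/0.058479 = 17.1002 years

17.1002


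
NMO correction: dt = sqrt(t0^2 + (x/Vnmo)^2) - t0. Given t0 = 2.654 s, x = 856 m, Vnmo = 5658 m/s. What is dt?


x/Vnmo = 856/5658 = 0.15129
(x/Vnmo)^2 = 0.022889
t0^2 = 7.043716
sqrt(7.043716 + 0.022889) = 2.658309
dt = 2.658309 - 2.654 = 0.004309

0.004309


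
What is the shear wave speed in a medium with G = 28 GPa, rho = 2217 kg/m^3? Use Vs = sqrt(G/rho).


Convert G to Pa: G = 28e9 Pa
Compute G/rho = 28e9 / 2217 = 12629679.7474
Vs = sqrt(12629679.7474) = 3553.83 m/s

3553.83


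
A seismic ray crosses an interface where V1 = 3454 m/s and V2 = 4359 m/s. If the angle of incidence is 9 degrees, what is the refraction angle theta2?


sin(theta1) = sin(9 deg) = 0.156434
sin(theta2) = V2/V1 * sin(theta1) = 4359/3454 * 0.156434 = 0.197423
theta2 = arcsin(0.197423) = 11.3863 degrees

11.3863


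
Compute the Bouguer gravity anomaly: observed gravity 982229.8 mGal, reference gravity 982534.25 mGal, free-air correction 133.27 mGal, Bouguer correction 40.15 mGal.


BA = g_obs - g_ref + FAC - BC
= 982229.8 - 982534.25 + 133.27 - 40.15
= -211.33 mGal

-211.33


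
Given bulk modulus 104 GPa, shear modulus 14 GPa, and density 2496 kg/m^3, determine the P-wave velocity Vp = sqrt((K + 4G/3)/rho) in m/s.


First compute the effective modulus:
K + 4G/3 = 104e9 + 4*14e9/3 = 122666666666.67 Pa
Then divide by density:
122666666666.67 / 2496 = 49145299.1453 Pa/(kg/m^3)
Take the square root:
Vp = sqrt(49145299.1453) = 7010.37 m/s

7010.37


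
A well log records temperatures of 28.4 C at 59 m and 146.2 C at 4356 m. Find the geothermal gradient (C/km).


dT = 146.2 - 28.4 = 117.8 C
dz = 4356 - 59 = 4297 m
gradient = dT/dz * 1000 = 117.8/4297 * 1000 = 27.4145 C/km

27.4145


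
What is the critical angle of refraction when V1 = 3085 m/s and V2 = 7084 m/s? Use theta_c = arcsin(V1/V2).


V1/V2 = 3085/7084 = 0.435488
theta_c = arcsin(0.435488) = 25.8164 degrees

25.8164


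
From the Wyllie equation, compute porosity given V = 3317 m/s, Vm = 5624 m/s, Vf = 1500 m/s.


1/V - 1/Vm = 1/3317 - 1/5624 = 0.00012367
1/Vf - 1/Vm = 1/1500 - 1/5624 = 0.00048886
phi = 0.00012367 / 0.00048886 = 0.253

0.253


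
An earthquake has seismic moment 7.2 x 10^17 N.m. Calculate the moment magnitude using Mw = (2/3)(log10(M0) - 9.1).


log10(M0) = log10(7.2 x 10^17) = 17.8573
Mw = 2/3 * (17.8573 - 9.1)
= 2/3 * 8.7573
= 5.84

5.84


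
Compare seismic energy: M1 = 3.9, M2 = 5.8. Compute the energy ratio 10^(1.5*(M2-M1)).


M2 - M1 = 5.8 - 3.9 = 1.9
1.5 * 1.9 = 2.85
ratio = 10^2.85 = 707.95

707.95


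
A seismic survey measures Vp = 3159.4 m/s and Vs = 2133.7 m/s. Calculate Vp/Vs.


Vp/Vs = 3159.4 / 2133.7
= 1.4807

1.4807


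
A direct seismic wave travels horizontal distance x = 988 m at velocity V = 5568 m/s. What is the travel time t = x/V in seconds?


t = x / V
= 988 / 5568
= 0.1774 s

0.1774


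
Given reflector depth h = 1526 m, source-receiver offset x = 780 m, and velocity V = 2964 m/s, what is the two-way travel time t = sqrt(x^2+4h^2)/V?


x^2 + 4h^2 = 780^2 + 4*1526^2 = 608400 + 9314704 = 9923104
sqrt(9923104) = 3150.0959
t = 3150.0959 / 2964 = 1.0628 s

1.0628


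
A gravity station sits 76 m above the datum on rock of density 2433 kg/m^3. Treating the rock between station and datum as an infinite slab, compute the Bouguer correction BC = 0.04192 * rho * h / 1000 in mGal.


BC = 0.04192 * rho * h / 1000
= 0.04192 * 2433 * 76 / 1000
= 7.7513 mGal

7.7513


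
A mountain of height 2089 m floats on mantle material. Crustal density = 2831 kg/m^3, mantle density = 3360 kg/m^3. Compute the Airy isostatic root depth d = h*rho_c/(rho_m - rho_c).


rho_m - rho_c = 3360 - 2831 = 529
d = 2089 * 2831 / 529
= 5913959 / 529
= 11179.51 m

11179.51


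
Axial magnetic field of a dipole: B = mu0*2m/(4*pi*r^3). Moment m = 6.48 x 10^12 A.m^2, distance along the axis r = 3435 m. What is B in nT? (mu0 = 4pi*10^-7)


m = 6.48 x 10^12 = 6480000000000 A.m^2
2m = 12960000000000 A.m^2
r^3 = 3435^3 = 40530337875
B = (4pi*10^-7) * 12960000000000 / (4*pi * 40530337875) * 1e9
= 16286016.316209 / 509319246862.45 * 1e9
= 31976.0473 nT

31976.0473


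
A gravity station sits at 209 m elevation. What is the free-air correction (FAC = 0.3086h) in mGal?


FAC = 0.3086 * h
= 0.3086 * 209
= 64.4974 mGal

64.4974


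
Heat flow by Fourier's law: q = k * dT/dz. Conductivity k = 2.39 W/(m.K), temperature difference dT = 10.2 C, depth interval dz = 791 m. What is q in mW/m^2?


q = k * dT / dz * 1000
= 2.39 * 10.2 / 791 * 1000
= 0.030819 * 1000
= 30.8192 mW/m^2

30.8192


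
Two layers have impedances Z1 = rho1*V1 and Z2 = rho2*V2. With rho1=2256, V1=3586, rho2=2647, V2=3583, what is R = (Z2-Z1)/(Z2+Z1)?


Z1 = 2256 * 3586 = 8090016
Z2 = 2647 * 3583 = 9484201
R = (9484201 - 8090016) / (9484201 + 8090016) = 1394185 / 17574217 = 0.0793

0.0793


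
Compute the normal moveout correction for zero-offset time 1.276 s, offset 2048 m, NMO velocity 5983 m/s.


x/Vnmo = 2048/5983 = 0.342303
(x/Vnmo)^2 = 0.117171
t0^2 = 1.628176
sqrt(1.628176 + 0.117171) = 1.321116
dt = 1.321116 - 1.276 = 0.045116

0.045116


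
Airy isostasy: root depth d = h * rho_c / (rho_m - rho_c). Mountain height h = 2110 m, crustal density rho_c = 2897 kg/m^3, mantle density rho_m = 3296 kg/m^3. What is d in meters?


rho_m - rho_c = 3296 - 2897 = 399
d = 2110 * 2897 / 399
= 6112670 / 399
= 15319.97 m

15319.97


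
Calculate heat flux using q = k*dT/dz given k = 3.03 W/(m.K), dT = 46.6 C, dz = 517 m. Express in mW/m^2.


q = k * dT / dz * 1000
= 3.03 * 46.6 / 517 * 1000
= 0.27311 * 1000
= 273.1103 mW/m^2

273.1103


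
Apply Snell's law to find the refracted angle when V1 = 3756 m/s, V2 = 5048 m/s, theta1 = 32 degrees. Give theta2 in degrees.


sin(theta1) = sin(32 deg) = 0.529919
sin(theta2) = V2/V1 * sin(theta1) = 5048/3756 * 0.529919 = 0.712202
theta2 = arcsin(0.712202) = 45.4144 degrees

45.4144


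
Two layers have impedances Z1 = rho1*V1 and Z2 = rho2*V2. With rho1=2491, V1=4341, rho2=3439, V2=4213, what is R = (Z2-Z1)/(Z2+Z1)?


Z1 = 2491 * 4341 = 10813431
Z2 = 3439 * 4213 = 14488507
R = (14488507 - 10813431) / (14488507 + 10813431) = 3675076 / 25301938 = 0.1452

0.1452


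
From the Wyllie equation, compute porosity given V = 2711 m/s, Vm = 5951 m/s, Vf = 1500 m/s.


1/V - 1/Vm = 1/2711 - 1/5951 = 0.00020083
1/Vf - 1/Vm = 1/1500 - 1/5951 = 0.00049863
phi = 0.00020083 / 0.00049863 = 0.4028

0.4028


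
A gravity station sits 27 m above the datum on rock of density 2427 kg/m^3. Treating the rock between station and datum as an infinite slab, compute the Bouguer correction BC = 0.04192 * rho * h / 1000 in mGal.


BC = 0.04192 * rho * h / 1000
= 0.04192 * 2427 * 27 / 1000
= 2.747 mGal

2.747


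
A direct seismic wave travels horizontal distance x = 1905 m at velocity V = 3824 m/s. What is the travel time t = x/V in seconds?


t = x / V
= 1905 / 3824
= 0.4982 s

0.4982


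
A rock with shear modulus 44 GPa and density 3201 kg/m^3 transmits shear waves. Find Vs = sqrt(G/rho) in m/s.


Convert G to Pa: G = 44e9 Pa
Compute G/rho = 44e9 / 3201 = 13745704.4674
Vs = sqrt(13745704.4674) = 3707.52 m/s

3707.52


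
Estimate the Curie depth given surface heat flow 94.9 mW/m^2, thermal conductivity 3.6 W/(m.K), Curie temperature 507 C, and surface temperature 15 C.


T_Curie - T_surf = 507 - 15 = 492 C
Convert q to W/m^2: 94.9 mW/m^2 = 0.0949 W/m^2
d = 492 * 3.6 / 0.0949 = 18663.86 m

18663.86


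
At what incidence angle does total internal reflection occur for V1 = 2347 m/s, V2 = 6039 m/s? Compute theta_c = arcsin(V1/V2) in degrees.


V1/V2 = 2347/6039 = 0.388641
theta_c = arcsin(0.388641) = 22.8699 degrees

22.8699


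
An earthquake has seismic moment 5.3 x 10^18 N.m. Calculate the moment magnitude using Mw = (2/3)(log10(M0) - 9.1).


log10(M0) = log10(5.3 x 10^18) = 18.7243
Mw = 2/3 * (18.7243 - 9.1)
= 2/3 * 9.6243
= 6.42

6.42


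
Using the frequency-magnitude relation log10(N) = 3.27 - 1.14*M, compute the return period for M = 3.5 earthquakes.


log10(N) = 3.27 - 1.14*3.5 = -0.72
N = 10^-0.72 = 0.190546
T = 1/N = 1/0.190546 = 5.2481 years

5.2481


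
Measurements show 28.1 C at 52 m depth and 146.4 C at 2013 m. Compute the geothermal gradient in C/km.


dT = 146.4 - 28.1 = 118.3 C
dz = 2013 - 52 = 1961 m
gradient = dT/dz * 1000 = 118.3/1961 * 1000 = 60.3264 C/km

60.3264


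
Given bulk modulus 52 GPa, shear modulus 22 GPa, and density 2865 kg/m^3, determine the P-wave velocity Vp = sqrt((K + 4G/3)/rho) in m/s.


First compute the effective modulus:
K + 4G/3 = 52e9 + 4*22e9/3 = 81333333333.33 Pa
Then divide by density:
81333333333.33 / 2865 = 28388598.0221 Pa/(kg/m^3)
Take the square root:
Vp = sqrt(28388598.0221) = 5328.1 m/s

5328.1


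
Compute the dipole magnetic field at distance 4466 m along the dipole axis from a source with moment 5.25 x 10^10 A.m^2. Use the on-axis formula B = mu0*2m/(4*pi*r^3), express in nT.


m = 5.25 x 10^10 = 52500000000 A.m^2
2m = 105000000000 A.m^2
r^3 = 4466^3 = 89075066696
B = (4pi*10^-7) * 105000000000 / (4*pi * 89075066696) * 1e9
= 131946.891451 / 1119350300600.7 * 1e9
= 117.8781 nT

117.8781


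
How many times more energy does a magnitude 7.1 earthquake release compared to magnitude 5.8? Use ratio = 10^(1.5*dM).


M2 - M1 = 7.1 - 5.8 = 1.3
1.5 * 1.3 = 1.95
ratio = 10^1.95 = 89.13

89.13


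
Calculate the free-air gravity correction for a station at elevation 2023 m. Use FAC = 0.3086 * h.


FAC = 0.3086 * h
= 0.3086 * 2023
= 624.2978 mGal

624.2978


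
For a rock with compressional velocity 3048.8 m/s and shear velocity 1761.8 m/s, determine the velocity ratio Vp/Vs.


Vp/Vs = 3048.8 / 1761.8
= 1.7305

1.7305


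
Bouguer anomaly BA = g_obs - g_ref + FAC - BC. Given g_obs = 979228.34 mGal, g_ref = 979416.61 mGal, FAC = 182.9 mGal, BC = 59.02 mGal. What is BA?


BA = g_obs - g_ref + FAC - BC
= 979228.34 - 979416.61 + 182.9 - 59.02
= -64.39 mGal

-64.39


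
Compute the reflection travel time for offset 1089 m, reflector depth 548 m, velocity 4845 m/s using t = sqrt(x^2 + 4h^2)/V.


x^2 + 4h^2 = 1089^2 + 4*548^2 = 1185921 + 1201216 = 2387137
sqrt(2387137) = 1545.0362
t = 1545.0362 / 4845 = 0.3189 s

0.3189


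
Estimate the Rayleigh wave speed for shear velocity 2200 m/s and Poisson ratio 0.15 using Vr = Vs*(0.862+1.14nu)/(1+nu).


Numerator factor = 0.862 + 1.14*0.15 = 1.033
Denominator = 1 + 0.15 = 1.15
Vr = 2200 * 1.033 / 1.15 = 1976.17 m/s

1976.17


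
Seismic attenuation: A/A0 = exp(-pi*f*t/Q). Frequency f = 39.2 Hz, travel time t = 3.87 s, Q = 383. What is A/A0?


pi*f*t/Q = pi*39.2*3.87/383 = 1.244366
A/A0 = exp(-1.244366) = 0.288124

0.288124


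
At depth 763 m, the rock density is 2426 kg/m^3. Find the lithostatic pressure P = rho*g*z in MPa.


P = rho * g * z / 1e6
= 2426 * 9.81 * 763 / 1e6
= 18158682.78 / 1e6
= 18.1587 MPa

18.1587


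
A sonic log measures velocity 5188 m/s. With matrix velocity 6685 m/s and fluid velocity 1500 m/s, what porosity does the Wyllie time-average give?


1/V - 1/Vm = 1/5188 - 1/6685 = 4.316e-05
1/Vf - 1/Vm = 1/1500 - 1/6685 = 0.00051708
phi = 4.316e-05 / 0.00051708 = 0.0835

0.0835


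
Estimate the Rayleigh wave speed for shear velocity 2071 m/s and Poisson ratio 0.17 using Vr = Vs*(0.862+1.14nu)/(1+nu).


Numerator factor = 0.862 + 1.14*0.17 = 1.0558
Denominator = 1 + 0.17 = 1.17
Vr = 2071 * 1.0558 / 1.17 = 1868.86 m/s

1868.86


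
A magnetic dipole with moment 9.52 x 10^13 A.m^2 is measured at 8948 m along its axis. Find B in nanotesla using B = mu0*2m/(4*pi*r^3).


m = 9.52 x 10^13 = 95200000000000 A.m^2
2m = 190400000000000 A.m^2
r^3 = 8948^3 = 716436867392
B = (4pi*10^-7) * 190400000000000 / (4*pi * 716436867392) * 1e9
= 239263696.497399 / 9003011197438.37 * 1e9
= 26575.9634 nT

26575.9634


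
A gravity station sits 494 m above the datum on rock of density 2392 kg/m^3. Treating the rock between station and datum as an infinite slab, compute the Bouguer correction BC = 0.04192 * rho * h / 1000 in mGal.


BC = 0.04192 * rho * h / 1000
= 0.04192 * 2392 * 494 / 1000
= 49.5347 mGal

49.5347


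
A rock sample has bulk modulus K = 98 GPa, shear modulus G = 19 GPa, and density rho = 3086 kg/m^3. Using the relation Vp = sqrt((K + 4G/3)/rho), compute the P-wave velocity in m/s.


First compute the effective modulus:
K + 4G/3 = 98e9 + 4*19e9/3 = 123333333333.33 Pa
Then divide by density:
123333333333.33 / 3086 = 39965435.2992 Pa/(kg/m^3)
Take the square root:
Vp = sqrt(39965435.2992) = 6321.82 m/s

6321.82


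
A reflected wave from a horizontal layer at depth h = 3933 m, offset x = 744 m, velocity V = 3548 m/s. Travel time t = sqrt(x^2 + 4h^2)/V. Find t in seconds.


x^2 + 4h^2 = 744^2 + 4*3933^2 = 553536 + 61873956 = 62427492
sqrt(62427492) = 7901.107
t = 7901.107 / 3548 = 2.2269 s

2.2269


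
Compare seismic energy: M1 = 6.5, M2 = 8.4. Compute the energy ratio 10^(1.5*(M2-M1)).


M2 - M1 = 8.4 - 6.5 = 1.9
1.5 * 1.9 = 2.85
ratio = 10^2.85 = 707.95

707.95


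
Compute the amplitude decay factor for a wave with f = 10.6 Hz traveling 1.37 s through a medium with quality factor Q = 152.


pi*f*t/Q = pi*10.6*1.37/152 = 0.300146
A/A0 = exp(-0.300146) = 0.74071

0.74071


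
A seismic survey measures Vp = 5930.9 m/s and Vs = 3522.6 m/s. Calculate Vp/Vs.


Vp/Vs = 5930.9 / 3522.6
= 1.6837

1.6837


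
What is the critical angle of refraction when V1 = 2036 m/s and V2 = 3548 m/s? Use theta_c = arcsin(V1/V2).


V1/V2 = 2036/3548 = 0.573844
theta_c = arcsin(0.573844) = 35.0187 degrees

35.0187


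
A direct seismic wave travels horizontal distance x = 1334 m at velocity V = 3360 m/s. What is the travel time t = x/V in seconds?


t = x / V
= 1334 / 3360
= 0.397 s

0.397


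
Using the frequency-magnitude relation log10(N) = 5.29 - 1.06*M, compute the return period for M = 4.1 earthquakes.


log10(N) = 5.29 - 1.06*4.1 = 0.944
N = 10^0.944 = 8.790225
T = 1/N = 1/8.790225 = 0.1138 years

0.1138


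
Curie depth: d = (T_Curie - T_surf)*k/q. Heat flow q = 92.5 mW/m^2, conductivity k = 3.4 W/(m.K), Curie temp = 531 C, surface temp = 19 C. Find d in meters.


T_Curie - T_surf = 531 - 19 = 512 C
Convert q to W/m^2: 92.5 mW/m^2 = 0.0925 W/m^2
d = 512 * 3.4 / 0.0925 = 18819.46 m

18819.46


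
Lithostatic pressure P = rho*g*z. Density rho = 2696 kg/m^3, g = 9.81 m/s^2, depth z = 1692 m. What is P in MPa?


P = rho * g * z / 1e6
= 2696 * 9.81 * 1692 / 1e6
= 44749609.92 / 1e6
= 44.7496 MPa

44.7496


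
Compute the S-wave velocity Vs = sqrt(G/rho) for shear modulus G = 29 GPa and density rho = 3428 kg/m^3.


Convert G to Pa: G = 29e9 Pa
Compute G/rho = 29e9 / 3428 = 8459743.2905
Vs = sqrt(8459743.2905) = 2908.56 m/s

2908.56


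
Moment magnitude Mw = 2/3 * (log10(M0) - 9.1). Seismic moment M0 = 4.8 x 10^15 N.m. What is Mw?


log10(M0) = log10(4.8 x 10^15) = 15.6812
Mw = 2/3 * (15.6812 - 9.1)
= 2/3 * 6.5812
= 4.39

4.39


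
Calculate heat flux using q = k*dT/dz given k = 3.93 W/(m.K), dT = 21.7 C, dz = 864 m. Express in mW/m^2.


q = k * dT / dz * 1000
= 3.93 * 21.7 / 864 * 1000
= 0.098705 * 1000
= 98.7049 mW/m^2

98.7049


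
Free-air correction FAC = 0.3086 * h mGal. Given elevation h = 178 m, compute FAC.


FAC = 0.3086 * h
= 0.3086 * 178
= 54.9308 mGal

54.9308


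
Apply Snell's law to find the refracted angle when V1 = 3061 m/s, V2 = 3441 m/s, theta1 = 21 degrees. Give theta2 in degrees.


sin(theta1) = sin(21 deg) = 0.358368
sin(theta2) = V2/V1 * sin(theta1) = 3441/3061 * 0.358368 = 0.402857
theta2 = arcsin(0.402857) = 23.7569 degrees

23.7569


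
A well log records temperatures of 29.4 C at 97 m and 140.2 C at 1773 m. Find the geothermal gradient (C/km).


dT = 140.2 - 29.4 = 110.8 C
dz = 1773 - 97 = 1676 m
gradient = dT/dz * 1000 = 110.8/1676 * 1000 = 66.1098 C/km

66.1098


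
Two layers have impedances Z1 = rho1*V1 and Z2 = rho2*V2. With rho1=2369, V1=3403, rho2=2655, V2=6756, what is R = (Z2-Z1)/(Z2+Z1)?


Z1 = 2369 * 3403 = 8061707
Z2 = 2655 * 6756 = 17937180
R = (17937180 - 8061707) / (17937180 + 8061707) = 9875473 / 25998887 = 0.3798

0.3798


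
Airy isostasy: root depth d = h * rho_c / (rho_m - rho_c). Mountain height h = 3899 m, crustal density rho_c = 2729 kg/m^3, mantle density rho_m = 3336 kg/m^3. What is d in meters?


rho_m - rho_c = 3336 - 2729 = 607
d = 3899 * 2729 / 607
= 10640371 / 607
= 17529.44 m

17529.44


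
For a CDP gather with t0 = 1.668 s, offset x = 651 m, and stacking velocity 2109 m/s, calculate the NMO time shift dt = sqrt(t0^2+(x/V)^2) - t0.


x/Vnmo = 651/2109 = 0.308677
(x/Vnmo)^2 = 0.095282
t0^2 = 2.782224
sqrt(2.782224 + 0.095282) = 1.696321
dt = 1.696321 - 1.668 = 0.028321

0.028321


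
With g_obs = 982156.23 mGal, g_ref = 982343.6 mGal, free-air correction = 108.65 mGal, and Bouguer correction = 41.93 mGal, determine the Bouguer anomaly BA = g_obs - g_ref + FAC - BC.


BA = g_obs - g_ref + FAC - BC
= 982156.23 - 982343.6 + 108.65 - 41.93
= -120.65 mGal

-120.65


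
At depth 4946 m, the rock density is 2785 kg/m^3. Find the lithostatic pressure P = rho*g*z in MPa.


P = rho * g * z / 1e6
= 2785 * 9.81 * 4946 / 1e6
= 135128924.1 / 1e6
= 135.1289 MPa

135.1289


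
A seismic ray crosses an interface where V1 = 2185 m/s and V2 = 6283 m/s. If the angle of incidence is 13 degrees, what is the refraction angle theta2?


sin(theta1) = sin(13 deg) = 0.224951
sin(theta2) = V2/V1 * sin(theta1) = 6283/2185 * 0.224951 = 0.64685
theta2 = arcsin(0.64685) = 40.3045 degrees

40.3045


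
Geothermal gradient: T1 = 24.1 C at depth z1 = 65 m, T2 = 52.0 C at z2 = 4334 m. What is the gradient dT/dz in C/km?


dT = 52.0 - 24.1 = 27.9 C
dz = 4334 - 65 = 4269 m
gradient = dT/dz * 1000 = 27.9/4269 * 1000 = 6.5355 C/km

6.5355
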